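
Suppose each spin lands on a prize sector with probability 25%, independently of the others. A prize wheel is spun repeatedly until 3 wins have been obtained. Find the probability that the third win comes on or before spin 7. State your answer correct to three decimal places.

Finishing within 7 spins ⇔ at least 3 successes in the first 7. With X ~ Binomial(7, 0.25), P(Y ≤ 7) = 1 − P(X ≤ 2).
  k=0: C(7,0)·0.25^0·0.75^7 = 0.13348
  k=1: C(7,1)·0.25^1·0.75^6 = 0.31146
  k=2: C(7,2)·0.25^2·0.75^5 = 0.31146
1 − 0.75641 = 0.24359

0.244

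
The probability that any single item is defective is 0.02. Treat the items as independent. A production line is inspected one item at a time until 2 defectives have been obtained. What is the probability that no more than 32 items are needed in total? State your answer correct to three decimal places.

Finishing within 32 items ⇔ at least 2 successes in the first 32. With X ~ Binomial(32, 0.02), P(Y ≤ 32) = 1 − P(X ≤ 1).
  k=0: C(32,0)·0.02^0·0.98^32 = 0.52388
  k=1: C(32,1)·0.02^1·0.98^31 = 0.34213
1 − 0.86601 = 0.13399

0.134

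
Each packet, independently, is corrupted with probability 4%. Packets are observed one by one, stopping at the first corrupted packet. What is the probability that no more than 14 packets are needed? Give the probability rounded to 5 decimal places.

0.43533

Y = number of packets to the first success; geometric, p = 0.04.
P(Y ≤ 14) = 1 − (1−p)^14 = 1 − 0.5646733 = 0.4353267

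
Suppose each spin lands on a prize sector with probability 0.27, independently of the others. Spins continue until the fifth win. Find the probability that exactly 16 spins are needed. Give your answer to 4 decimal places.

Y = trial on which the fifth success occurs; negative binomial, r=5, p=0.27.
P(Y=16) = C(15,4) · p^5 · (1−p)^11
= 1365 · 0.0014349 · 0.031373 = 0.061447

0.0614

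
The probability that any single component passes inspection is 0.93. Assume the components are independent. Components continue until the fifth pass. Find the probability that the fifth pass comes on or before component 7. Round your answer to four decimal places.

0.9903

Finishing within 7 components ⇔ at least 5 successes in the first 7. With X ~ Binomial(7, 0.93), P(Y ≤ 7) = 1 − P(X ≤ 4).
  k=0: C(7,0)·0.93^0·0.07^7 = 0.000000
  k=1: C(7,1)·0.93^1·0.07^6 = 0.000001
  k=2: C(7,2)·0.93^2·0.07^5 = 0.000031
  k=3: C(7,3)·0.93^3·0.07^4 = 0.000676
  k=4: C(7,4)·0.93^4·0.07^3 = 0.008980
1 − 0.009688 = 0.990312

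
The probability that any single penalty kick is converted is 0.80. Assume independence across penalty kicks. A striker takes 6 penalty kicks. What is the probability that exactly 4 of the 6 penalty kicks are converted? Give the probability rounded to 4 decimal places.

0.2458

X ~ Binomial(n=6, p=0.80).
P(X=4) = C(6,4) · p^4 · (1−p)^2
= 15 · 0.4096 · 0.04 = 0.245760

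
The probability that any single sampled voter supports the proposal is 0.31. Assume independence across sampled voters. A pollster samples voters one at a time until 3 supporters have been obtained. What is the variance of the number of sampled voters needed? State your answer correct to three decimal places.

21.540

Y = total sampled voters until the third success; negative binomial with r=3, p=0.31.
Var(Y) = r(1−p)/p² = 3·0.69 / 0.31² = 21.54006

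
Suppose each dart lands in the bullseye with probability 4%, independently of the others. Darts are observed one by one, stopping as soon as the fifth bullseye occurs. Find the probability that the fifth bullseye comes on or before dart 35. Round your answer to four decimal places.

Finishing within 35 darts ⇔ at least 5 successes in the first 35. With X ~ Binomial(35, 0.04), P(Y ≤ 35) = 1 − P(X ≤ 4).
  k=0: C(35,0)·0.04^0·0.96^35 = 0.239603
  k=1: C(35,1)·0.04^1·0.96^34 = 0.349422
  k=2: C(35,2)·0.04^2·0.96^33 = 0.247507
  k=3: C(35,3)·0.04^3·0.96^32 = 0.113441
  k=4: C(35,4)·0.04^4·0.96^31 = 0.037814
1 − 0.987787 = 0.012213

0.0122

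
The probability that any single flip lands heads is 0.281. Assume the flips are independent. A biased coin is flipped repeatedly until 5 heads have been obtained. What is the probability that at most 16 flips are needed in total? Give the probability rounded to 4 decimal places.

Finishing within 16 flips ⇔ at least 5 successes in the first 16. With X ~ Binomial(16, 0.281), P(Y ≤ 16) = 1 − P(X ≤ 4).
  k=0: C(16,0)·0.281^0·0.719^16 = 0.005101
  k=1: C(16,1)·0.281^1·0.719^15 = 0.031898
  k=2: C(16,2)·0.281^2·0.719^14 = 0.093497
  k=3: C(16,3)·0.281^3·0.719^13 = 0.170523
  k=4: C(16,4)·0.281^4·0.719^12 = 0.216592
1 − 0.517611 = 0.482389

0.4824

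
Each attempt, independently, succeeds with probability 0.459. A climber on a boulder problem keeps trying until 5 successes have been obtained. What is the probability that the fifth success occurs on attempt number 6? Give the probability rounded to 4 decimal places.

Y = trial on which the fifth success occurs; negative binomial, r=5, p=0.459.
P(Y=6) = C(5,4) · p^5 · (1−p)^1
= 5 · 0.020373 · 0.541 = 0.055110

0.0551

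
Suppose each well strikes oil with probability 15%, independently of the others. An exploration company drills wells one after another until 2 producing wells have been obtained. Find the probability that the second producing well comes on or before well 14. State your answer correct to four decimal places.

Finishing within 14 wells ⇔ at least 2 successes in the first 14. With X ~ Binomial(14, 0.15), P(Y ≤ 14) = 1 − P(X ≤ 1).
  k=0: C(14,0)·0.15^0·0.85^14 = 0.102770
  k=1: C(14,1)·0.15^1·0.85^13 = 0.253902
1 − 0.356671 = 0.643329

0.6433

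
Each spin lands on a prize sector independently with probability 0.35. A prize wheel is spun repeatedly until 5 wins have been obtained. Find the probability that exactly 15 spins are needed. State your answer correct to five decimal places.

Y = trial on which the fifth success occurs; negative binomial, r=5, p=0.35.
P(Y=15) = C(14,4) · p^5 · (1−p)^10
= 1001 · 0.0052522 · 0.013463 = 0.0707796

0.07078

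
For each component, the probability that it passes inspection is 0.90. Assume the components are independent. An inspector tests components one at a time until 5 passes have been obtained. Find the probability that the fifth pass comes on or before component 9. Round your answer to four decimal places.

0.9991

Finishing within 9 components ⇔ at least 5 successes in the first 9. With X ~ Binomial(9, 0.90), P(Y ≤ 9) = 1 − P(X ≤ 4).
  k=0: C(9,0)·0.90^0·0.10^9 = 0.000000
  k=1: C(9,1)·0.90^1·0.10^8 = 0.000000
  k=2: C(9,2)·0.90^2·0.10^7 = 0.000003
  k=3: C(9,3)·0.90^3·0.10^6 = 0.000061
  k=4: C(9,4)·0.90^4·0.10^5 = 0.000827
1 − 0.000891 = 0.999109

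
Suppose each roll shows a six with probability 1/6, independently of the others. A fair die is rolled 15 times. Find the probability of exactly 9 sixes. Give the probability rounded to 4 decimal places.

0.0002

X ~ Binomial(n=15, p=0.166667).
P(X=9) = C(15,9) · p^9 · (1−p)^6
= 5005 · 9.9229e-08 · 0.3349 = 0.000166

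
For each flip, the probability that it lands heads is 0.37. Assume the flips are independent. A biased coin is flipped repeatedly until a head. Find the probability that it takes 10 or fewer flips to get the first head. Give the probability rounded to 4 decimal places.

Y = number of flips to the first success; geometric, p = 0.37.
P(Y ≤ 10) = 1 − (1−p)^10 = 1 − 0.009849 = 0.990151

0.9902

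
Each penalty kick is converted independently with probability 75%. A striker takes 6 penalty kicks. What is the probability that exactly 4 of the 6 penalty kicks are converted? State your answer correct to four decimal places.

0.2966

X ~ Binomial(n=6, p=0.75).
P(X=4) = C(6,4) · p^4 · (1−p)^2
= 15 · 0.31641 · 0.0625 = 0.296631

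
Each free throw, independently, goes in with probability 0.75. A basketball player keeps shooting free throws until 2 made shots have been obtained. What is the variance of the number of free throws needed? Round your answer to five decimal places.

Y = total free throws until the second success; negative binomial with r=2, p=0.75.
Var(Y) = r(1−p)/p² = 2·0.25 / 0.75² = 0.8888889

0.88889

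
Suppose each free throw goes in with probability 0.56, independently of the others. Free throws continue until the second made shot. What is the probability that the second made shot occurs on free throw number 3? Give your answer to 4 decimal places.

0.2760

Y = trial on which the second success occurs; negative binomial, r=2, p=0.56.
P(Y=3) = C(2,1) · p^2 · (1−p)^1
= 2 · 0.3136 · 0.44 = 0.275968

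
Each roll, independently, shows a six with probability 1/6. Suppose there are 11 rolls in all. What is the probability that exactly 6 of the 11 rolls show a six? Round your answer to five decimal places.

0.00398

X ~ Binomial(n=11, p=0.166667).
P(X=6) = C(11,6) · p^6 · (1−p)^5
= 462 · 2.1433e-05 · 0.40188 = 0.0039795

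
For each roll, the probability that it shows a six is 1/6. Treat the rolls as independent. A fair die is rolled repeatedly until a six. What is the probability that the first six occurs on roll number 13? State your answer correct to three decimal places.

Geometric (trials to first success), p = 0.166667.
P(Y = 13) = (1−p)^12 · p = 0.11216 · 0.166667 = 0.01869

0.019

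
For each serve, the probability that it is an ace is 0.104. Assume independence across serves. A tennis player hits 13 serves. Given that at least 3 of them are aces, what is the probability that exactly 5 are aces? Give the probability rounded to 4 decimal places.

0.0445

X ~ Binomial(13, 0.104). Want P(X=5 | X≥3) = P(X=5) / P(X≥3).
P(X=5) = C(13,5)·0.104^5·0.896^8 = 0.006504
P(X≥3) = 1 − 0.239886 − 0.361970 − 0.252086 = 0.146058
Ratio = 0.006504 / 0.146058 = 0.044533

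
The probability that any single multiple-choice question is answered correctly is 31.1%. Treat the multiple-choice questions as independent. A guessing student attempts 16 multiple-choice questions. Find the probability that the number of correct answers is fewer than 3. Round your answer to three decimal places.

0.084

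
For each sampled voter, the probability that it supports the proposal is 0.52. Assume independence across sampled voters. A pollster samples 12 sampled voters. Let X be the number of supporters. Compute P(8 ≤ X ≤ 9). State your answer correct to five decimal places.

X ~ Binomial(12, 0.52); P(8 ≤ X ≤ 9) = Σ C(12,k) p^k (1−p)^(12−k) over k:
  k=8: C(12,8)·0.52^8·0.48^4 = 0.1404743
  k=9: C(12,9)·0.52^9·0.48^3 = 0.0676358
Total = 0.2081101

0.20811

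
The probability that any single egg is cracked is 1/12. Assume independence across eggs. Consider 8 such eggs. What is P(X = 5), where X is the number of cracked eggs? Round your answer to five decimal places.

0.00017

X ~ Binomial(n=8, p=0.083333).
P(X=5) = C(8,5) · p^5 · (1−p)^3
= 56 · 4.0188e-06 · 0.77025 = 0.0001733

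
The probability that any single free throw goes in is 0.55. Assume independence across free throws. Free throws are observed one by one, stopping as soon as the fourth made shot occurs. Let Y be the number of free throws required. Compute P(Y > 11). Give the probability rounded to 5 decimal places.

0.06096

Needing more than 11 free throws ⇔ fewer than 4 successes in the first 11. With X ~ Binomial(11, 0.55), P(Y > 11) = P(X ≤ 3).
  k=0: C(11,0)·0.55^0·0.45^11 = 0.0001532
  k=1: C(11,1)·0.55^1·0.45^10 = 0.0020601
  k=2: C(11,2)·0.55^2·0.45^9 = 0.0125893
  k=3: C(11,3)·0.55^3·0.45^8 = 0.0461607
P(X ≤ 3) = 0.0609632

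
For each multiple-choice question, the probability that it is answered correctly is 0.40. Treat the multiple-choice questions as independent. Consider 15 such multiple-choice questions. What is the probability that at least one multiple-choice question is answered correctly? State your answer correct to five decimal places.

0.99953

P(at least one) = 1 − P(none) = 1 − (1 − 0.40)^15
= 1 − 0.0004702 = 0.9995298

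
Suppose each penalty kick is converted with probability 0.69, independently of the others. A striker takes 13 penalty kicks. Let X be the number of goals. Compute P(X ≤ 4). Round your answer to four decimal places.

X ~ Binomial(13, 0.69); P(X ≤ 4) = Σ C(13,k) p^k (1−p)^(13−k) over k:
  k=0: C(13,0)·0.69^0·0.31^13 = 0.000000
  k=1: C(13,1)·0.69^1·0.31^12 = 0.000007
  k=2: C(13,2)·0.69^2·0.31^11 = 0.000094
  k=3: C(13,3)·0.69^3·0.31^10 = 0.000770
  k=4: C(13,4)·0.69^4·0.31^9 = 0.004285
Total = 0.005157

0.0052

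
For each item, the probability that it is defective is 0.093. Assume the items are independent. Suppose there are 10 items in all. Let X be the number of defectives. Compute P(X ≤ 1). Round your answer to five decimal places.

X ~ Binomial(10, 0.093); P(X ≤ 1) = Σ C(10,k) p^k (1−p)^(10−k) over k:
  k=0: C(10,0)·0.093^0·0.907^10 = 0.3767670
  k=1: C(10,1)·0.093^1·0.907^9 = 0.3863212
Total = 0.7630882

0.76309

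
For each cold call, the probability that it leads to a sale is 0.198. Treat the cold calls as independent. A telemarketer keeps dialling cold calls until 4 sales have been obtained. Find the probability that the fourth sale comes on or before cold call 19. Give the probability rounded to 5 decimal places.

Finishing within 19 cold calls ⇔ at least 4 successes in the first 19. With X ~ Binomial(19, 0.198), P(Y ≤ 19) = 1 − P(X ≤ 3).
  k=0: C(19,0)·0.198^0·0.802^19 = 0.0151117
  k=1: C(19,1)·0.198^1·0.802^18 = 0.0708855
  k=2: C(19,2)·0.198^2·0.802^17 = 0.1575037
  k=3: C(19,3)·0.198^3·0.802^16 = 0.2203481
1 − 0.4638490 = 0.5361510

0.53615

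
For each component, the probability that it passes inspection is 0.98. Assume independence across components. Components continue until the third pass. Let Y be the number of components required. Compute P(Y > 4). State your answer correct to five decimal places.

0.00234

Needing more than 4 components ⇔ fewer than 3 successes in the first 4. With X ~ Binomial(4, 0.98), P(Y > 4) = P(X ≤ 2).
  k=0: C(4,0)·0.98^0·0.02^4 = 0.0000002
  k=1: C(4,1)·0.98^1·0.02^3 = 0.0000314
  k=2: C(4,2)·0.98^2·0.02^2 = 0.0023050
P(X ≤ 2) = 0.0023365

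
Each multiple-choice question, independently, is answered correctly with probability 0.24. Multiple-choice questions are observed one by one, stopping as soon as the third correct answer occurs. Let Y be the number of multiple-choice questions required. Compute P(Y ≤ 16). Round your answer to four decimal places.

Finishing within 16 multiple-choice questions ⇔ at least 3 successes in the first 16. With X ~ Binomial(16, 0.24), P(Y ≤ 16) = 1 − P(X ≤ 2).
  k=0: C(16,0)·0.24^0·0.76^16 = 0.012388
  k=1: C(16,1)·0.24^1·0.76^15 = 0.062594
  k=2: C(16,2)·0.24^2·0.76^14 = 0.148250
1 − 0.223233 = 0.776767

0.7768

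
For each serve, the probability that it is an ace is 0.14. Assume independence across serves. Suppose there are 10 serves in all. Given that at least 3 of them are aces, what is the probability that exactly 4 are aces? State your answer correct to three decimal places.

X ~ Binomial(10, 0.14). Want P(X=4 | X≥3) = P(X=4) / P(X≥3).
P(X=4) = C(10,4)·0.14^4·0.86^6 = 0.03264
P(X≥3) = 1 − 0.22130 − 0.36026 − 0.26391 = 0.15453
Ratio = 0.03264 / 0.15453 = 0.21121

0.211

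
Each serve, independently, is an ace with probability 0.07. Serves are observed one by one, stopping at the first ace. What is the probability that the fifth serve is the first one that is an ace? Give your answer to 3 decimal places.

Geometric (trials to first success), p = 0.07.
P(Y = 5) = (1−p)^4 · p = 0.74805 · 0.07 = 0.05236

0.052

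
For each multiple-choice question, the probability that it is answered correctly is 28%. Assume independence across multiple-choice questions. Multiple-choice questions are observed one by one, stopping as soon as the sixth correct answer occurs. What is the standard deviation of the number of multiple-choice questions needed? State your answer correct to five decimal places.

7.42307

Y = total multiple-choice questions until the sixth success; negative binomial with r=6, p=0.28.
SD(Y) = √[r(1−p)/p²] = √(55.1020408) = 7.4230749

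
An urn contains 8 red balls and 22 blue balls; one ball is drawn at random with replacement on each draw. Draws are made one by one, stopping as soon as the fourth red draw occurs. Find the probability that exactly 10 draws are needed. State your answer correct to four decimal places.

0.0661

Y = trial on which the fourth success occurs; negative binomial, r=4, p=0.266667.
P(Y=10) = C(9,3) · p^4 · (1−p)^6
= 84 · 0.0050568 · 0.15553 = 0.066064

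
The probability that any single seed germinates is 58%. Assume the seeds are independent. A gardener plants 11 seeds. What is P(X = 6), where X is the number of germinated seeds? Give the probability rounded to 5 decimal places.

0.22986

X ~ Binomial(n=11, p=0.58).
P(X=6) = C(11,6) · p^6 · (1−p)^5
= 462 · 0.038069 · 0.013069 = 0.2298563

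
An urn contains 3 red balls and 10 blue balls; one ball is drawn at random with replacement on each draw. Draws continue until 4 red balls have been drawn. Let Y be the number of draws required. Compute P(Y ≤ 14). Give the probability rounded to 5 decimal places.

Finishing within 14 draws ⇔ at least 4 successes in the first 14. With X ~ Binomial(14, 0.230769), P(Y ≤ 14) = 1 − P(X ≤ 3).
  k=0: C(14,0)·0.230769^0·0.769231^14 = 0.0253976
  k=1: C(14,1)·0.230769^1·0.769231^13 = 0.1066700
  k=2: C(14,2)·0.230769^2·0.769231^12 = 0.2080065
  k=3: C(14,3)·0.230769^3·0.769231^11 = 0.2496078
1 − 0.5896820 = 0.4103180

0.41032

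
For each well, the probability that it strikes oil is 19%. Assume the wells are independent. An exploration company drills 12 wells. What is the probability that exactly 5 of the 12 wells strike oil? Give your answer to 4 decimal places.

X ~ Binomial(n=12, p=0.19).
P(X=5) = C(12,5) · p^5 · (1−p)^7
= 792 · 0.00024761 · 0.22877 = 0.044863

0.0449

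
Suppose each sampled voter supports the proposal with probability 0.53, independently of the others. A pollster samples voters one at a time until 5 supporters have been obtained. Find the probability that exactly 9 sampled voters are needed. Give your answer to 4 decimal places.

0.1428

Y = trial on which the fifth success occurs; negative binomial, r=5, p=0.53.
P(Y=9) = C(8,4) · p^5 · (1−p)^4
= 70 · 0.04182 · 0.048797 = 0.142846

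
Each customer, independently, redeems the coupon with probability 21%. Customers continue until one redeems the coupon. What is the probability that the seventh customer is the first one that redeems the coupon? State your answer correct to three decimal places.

0.051

Geometric (trials to first success), p = 0.21.
P(Y = 7) = (1−p)^6 · p = 0.24309 · 0.21 = 0.05105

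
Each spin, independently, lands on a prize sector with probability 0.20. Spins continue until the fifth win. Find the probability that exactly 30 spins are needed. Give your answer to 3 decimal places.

Y = trial on which the fifth success occurs; negative binomial, r=5, p=0.20.
P(Y=30) = C(29,4) · p^5 · (1−p)^25
= 23751 · 0.00032 · 0.0037779 = 0.02871

0.029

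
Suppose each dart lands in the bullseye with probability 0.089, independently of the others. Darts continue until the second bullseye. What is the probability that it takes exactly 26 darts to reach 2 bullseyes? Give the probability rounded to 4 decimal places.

Y = trial on which the second success occurs; negative binomial, r=2, p=0.089.
P(Y=26) = C(25,1) · p^2 · (1−p)^24
= 25 · 0.007921 · 0.10677 = 0.021143

0.0211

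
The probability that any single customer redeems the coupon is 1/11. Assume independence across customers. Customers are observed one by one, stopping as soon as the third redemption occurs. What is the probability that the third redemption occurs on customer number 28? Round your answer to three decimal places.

0.024

Y = trial on which the third success occurs; negative binomial, r=3, p=0.090909.
P(Y=28) = C(27,2) · p^3 · (1−p)^25
= 351 · 0.00075131 · 0.092296 = 0.02434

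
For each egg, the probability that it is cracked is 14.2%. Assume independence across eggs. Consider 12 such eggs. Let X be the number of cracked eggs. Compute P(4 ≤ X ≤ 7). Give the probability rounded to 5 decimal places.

X ~ Binomial(12, 0.142); P(4 ≤ X ≤ 7) = Σ C(12,k) p^k (1−p)^(12−k) over k:
  k=4: C(12,4)·0.142^4·0.858^8 = 0.0591094
  k=5: C(12,5)·0.142^5·0.858^7 = 0.0156523
  k=6: C(12,6)·0.142^6·0.858^6 = 0.0030222
  k=7: C(12,7)·0.142^7·0.858^5 = 0.0004287
Total = 0.0782127

0.07821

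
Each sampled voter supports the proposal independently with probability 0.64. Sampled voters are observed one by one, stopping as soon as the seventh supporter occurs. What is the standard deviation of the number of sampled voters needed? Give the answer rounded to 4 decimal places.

2.4804

Y = total sampled voters until the seventh success; negative binomial with r=7, p=0.64.
SD(Y) = √[r(1−p)/p²] = √(6.152344) = 2.480392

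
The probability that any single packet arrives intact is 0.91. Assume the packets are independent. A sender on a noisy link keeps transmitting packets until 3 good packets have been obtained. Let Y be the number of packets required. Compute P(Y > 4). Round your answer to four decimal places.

Needing more than 4 packets ⇔ fewer than 3 successes in the first 4. With X ~ Binomial(4, 0.91), P(Y > 4) = P(X ≤ 2).
  k=0: C(4,0)·0.91^0·0.09^4 = 0.000066
  k=1: C(4,1)·0.91^1·0.09^3 = 0.002654
  k=2: C(4,2)·0.91^2·0.09^2 = 0.040246
P(X ≤ 2) = 0.042965

0.0430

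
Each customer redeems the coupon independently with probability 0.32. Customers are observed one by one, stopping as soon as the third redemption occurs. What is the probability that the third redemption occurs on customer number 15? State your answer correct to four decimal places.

Y = trial on which the third success occurs; negative binomial, r=3, p=0.32.
P(Y=15) = C(14,2) · p^3 · (1−p)^12
= 91 · 0.032768 · 0.0097748 = 0.029147

0.0291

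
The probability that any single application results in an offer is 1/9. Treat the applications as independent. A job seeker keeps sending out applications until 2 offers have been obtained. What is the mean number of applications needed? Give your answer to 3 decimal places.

18.000

Y = total applications until the second success; negative binomial with r=2, p=0.111111.
E[Y] = r / p = 2 / 0.111111 = 18.00000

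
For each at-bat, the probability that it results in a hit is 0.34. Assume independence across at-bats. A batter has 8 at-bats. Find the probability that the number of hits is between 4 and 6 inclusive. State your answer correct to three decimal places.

X ~ Binomial(8, 0.34); P(4 ≤ X ≤ 6) = Σ C(8,k) p^k (1−p)^(8−k) over k:
  k=4: C(8,4)·0.34^4·0.66^4 = 0.17750
  k=5: C(8,5)·0.34^5·0.66^3 = 0.07315
  k=6: C(8,6)·0.34^6·0.66^2 = 0.01884
Total = 0.26949

0.269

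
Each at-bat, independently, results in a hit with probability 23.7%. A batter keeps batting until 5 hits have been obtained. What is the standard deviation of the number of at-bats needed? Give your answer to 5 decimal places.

Y = total at-bats until the fifth success; negative binomial with r=5, p=0.237.
SD(Y) = √[r(1−p)/p²] = √(67.9200271) = 8.2413608

8.24136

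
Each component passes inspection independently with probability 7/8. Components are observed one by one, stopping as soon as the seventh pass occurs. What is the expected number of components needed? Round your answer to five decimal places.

Y = total components until the seventh success; negative binomial with r=7, p=0.875.
E[Y] = r / p = 7 / 0.875 = 8.0000000

8.00000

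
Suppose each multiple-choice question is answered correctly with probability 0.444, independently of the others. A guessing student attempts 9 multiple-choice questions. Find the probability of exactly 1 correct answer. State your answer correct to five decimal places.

0.03649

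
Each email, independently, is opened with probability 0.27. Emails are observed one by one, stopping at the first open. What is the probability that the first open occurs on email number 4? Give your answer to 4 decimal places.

0.1050

Geometric (trials to first success), p = 0.27.
P(Y = 4) = (1−p)^3 · p = 0.38902 · 0.27 = 0.105035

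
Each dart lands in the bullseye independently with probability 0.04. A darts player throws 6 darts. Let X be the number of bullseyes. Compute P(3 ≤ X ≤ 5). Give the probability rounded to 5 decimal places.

X ~ Binomial(6, 0.04); P(3 ≤ X ≤ 5) = Σ C(6,k) p^k (1−p)^(6−k) over k:
  k=3: C(6,3)·0.04^3·0.96^3 = 0.0011325
  k=4: C(6,4)·0.04^4·0.96^2 = 0.0000354
  k=5: C(6,5)·0.04^5·0.96^1 = 0.0000006
Total = 0.0011684

0.00117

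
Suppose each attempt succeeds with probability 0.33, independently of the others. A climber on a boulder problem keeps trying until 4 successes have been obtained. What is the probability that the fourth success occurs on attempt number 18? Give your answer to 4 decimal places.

0.0296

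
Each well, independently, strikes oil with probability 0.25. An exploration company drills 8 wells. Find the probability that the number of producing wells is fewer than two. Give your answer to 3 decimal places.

0.367

X ~ Binomial(8, 0.25); P(X ≤ 1) = Σ C(8,k) p^k (1−p)^(8−k) over k:
  k=0: C(8,0)·0.25^0·0.75^8 = 0.10011
  k=1: C(8,1)·0.25^1·0.75^7 = 0.26697
Total = 0.36708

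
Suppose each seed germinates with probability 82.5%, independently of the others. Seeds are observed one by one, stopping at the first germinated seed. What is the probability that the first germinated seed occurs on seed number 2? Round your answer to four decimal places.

Geometric (trials to first success), p = 0.825.
P(Y = 2) = (1−p)^1 · p = 0.175 · 0.825 = 0.144375

0.1444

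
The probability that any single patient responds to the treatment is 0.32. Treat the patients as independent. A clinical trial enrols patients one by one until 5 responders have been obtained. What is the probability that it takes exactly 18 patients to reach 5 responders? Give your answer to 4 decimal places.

0.0531

Y = trial on which the fifth success occurs; negative binomial, r=5, p=0.32.
P(Y=18) = C(17,4) · p^5 · (1−p)^13
= 2380 · 0.0033554 · 0.0066468 = 0.053081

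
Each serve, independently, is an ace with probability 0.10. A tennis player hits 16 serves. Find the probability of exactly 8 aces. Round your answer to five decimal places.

0.00006

X ~ Binomial(n=16, p=0.10).
P(X=8) = C(16,8) · p^8 · (1−p)^8
= 12870 · 1e-08 · 0.43047 = 0.0000554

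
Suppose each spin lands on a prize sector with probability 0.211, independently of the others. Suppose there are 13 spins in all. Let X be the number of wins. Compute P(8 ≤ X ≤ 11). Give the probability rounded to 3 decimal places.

0.002

X ~ Binomial(13, 0.211); P(8 ≤ X ≤ 11) = Σ C(13,k) p^k (1−p)^(13−k) over k:
  k=8: C(13,8)·0.211^8·0.789^5 = 0.00155
  k=9: C(13,9)·0.211^9·0.789^4 = 0.00023
  k=10: C(13,10)·0.211^10·0.789^3 = 0.00002
  k=11: C(13,11)·0.211^11·0.789^2 = 0.00000
Total = 0.00180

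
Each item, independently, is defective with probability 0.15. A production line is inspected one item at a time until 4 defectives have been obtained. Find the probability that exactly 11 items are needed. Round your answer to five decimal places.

Y = trial on which the fourth success occurs; negative binomial, r=4, p=0.15.
P(Y=11) = C(10,3) · p^4 · (1−p)^7
= 120 · 0.00050625 · 0.32058 = 0.0194751

0.01948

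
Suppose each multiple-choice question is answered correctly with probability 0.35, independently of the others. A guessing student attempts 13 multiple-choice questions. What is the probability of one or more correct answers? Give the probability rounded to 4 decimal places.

P(at least one) = 1 − P(none) = 1 − (1 − 0.35)^13
= 1 − 0.003697 = 0.996303

0.9963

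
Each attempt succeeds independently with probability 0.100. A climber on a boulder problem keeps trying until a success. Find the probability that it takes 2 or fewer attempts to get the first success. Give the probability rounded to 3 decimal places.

Y = number of attempts to the first success; geometric, p = 0.10.
P(Y ≤ 2) = 1 − (1−p)^2 = 1 − 0.81000 = 0.19000

0.190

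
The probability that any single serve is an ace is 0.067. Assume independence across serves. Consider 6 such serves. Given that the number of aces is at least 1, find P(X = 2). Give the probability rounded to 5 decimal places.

0.14990

X ~ Binomial(6, 0.067). Want P(X=2 | X≥1) = P(X=2) / P(X≥1).
P(X=2) = C(6,2)·0.067^2·0.933^4 = 0.0510232
P(X≥1) = 1 − 0.6596140 = 0.3403860
Ratio = 0.0510232 / 0.3403860 = 0.1498980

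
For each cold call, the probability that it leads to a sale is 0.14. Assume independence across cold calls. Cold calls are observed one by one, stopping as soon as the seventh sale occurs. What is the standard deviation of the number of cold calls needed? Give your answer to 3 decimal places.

17.525

Y = total cold calls until the seventh success; negative binomial with r=7, p=0.14.
SD(Y) = √[r(1−p)/p²] = √(307.14286) = 17.52549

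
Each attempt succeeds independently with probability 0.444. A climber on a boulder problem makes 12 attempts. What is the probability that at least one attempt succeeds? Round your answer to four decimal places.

P(at least one) = 1 − P(none) = 1 − (1 − 0.444)^12
= 1 − 0.000873 = 0.999127

0.9991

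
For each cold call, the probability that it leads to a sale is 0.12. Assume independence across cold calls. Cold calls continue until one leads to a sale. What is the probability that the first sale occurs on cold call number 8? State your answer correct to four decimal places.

Geometric (trials to first success), p = 0.12.
P(Y = 8) = (1−p)^7 · p = 0.40868 · 0.12 = 0.049041

0.0490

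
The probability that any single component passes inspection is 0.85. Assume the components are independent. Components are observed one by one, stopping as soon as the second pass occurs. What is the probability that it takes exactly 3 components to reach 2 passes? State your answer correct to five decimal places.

0.21675

Y = trial on which the second success occurs; negative binomial, r=2, p=0.85.
P(Y=3) = C(2,1) · p^2 · (1−p)^1
= 2 · 0.7225 · 0.15 = 0.2167500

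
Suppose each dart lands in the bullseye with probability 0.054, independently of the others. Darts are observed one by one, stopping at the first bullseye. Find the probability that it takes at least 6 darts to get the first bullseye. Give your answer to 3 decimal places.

Y = number of darts to the first success; geometric, p = 0.054.
P(Y > 5) = P(first 5 all fail) = (1−p)^5 = 0.75763

0.758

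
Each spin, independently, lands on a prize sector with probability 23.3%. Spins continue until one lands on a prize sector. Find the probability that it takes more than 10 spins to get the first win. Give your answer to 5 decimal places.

Y = number of spins to the first success; geometric, p = 0.233.
P(Y > 10) = P(first 10 all fail) = (1−p)^10 = 0.0704618

0.07046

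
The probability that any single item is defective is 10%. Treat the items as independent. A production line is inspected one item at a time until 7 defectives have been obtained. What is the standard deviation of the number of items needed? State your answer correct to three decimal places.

25.100

Y = total items until the seventh success; negative binomial with r=7, p=0.10.
SD(Y) = √[r(1−p)/p²] = √(630.00000) = 25.09980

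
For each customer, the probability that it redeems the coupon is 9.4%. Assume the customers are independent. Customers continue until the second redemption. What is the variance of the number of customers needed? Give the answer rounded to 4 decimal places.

205.0702

Y = total customers until the second success; negative binomial with r=2, p=0.094.
Var(Y) = r(1−p)/p² = 2·0.906 / 0.094² = 205.070167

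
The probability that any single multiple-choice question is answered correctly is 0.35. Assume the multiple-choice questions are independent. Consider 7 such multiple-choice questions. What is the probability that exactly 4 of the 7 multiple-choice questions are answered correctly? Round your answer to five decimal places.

X ~ Binomial(n=7, p=0.35).
P(X=4) = C(7,4) · p^4 · (1−p)^3
= 35 · 0.015006 · 0.27463 = 0.1442382

0.14424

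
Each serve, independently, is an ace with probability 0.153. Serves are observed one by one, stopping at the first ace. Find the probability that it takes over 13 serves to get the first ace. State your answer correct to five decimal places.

0.11547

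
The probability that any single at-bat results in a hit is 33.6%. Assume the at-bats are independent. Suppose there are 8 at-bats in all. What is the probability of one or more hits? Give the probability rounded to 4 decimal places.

0.9622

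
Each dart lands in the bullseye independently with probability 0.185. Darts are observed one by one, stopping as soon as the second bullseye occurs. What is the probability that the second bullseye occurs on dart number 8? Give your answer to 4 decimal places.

0.0702

Y = trial on which the second success occurs; negative binomial, r=2, p=0.185.
P(Y=8) = C(7,1) · p^2 · (1−p)^6
= 7 · 0.034225 · 0.29305 = 0.070208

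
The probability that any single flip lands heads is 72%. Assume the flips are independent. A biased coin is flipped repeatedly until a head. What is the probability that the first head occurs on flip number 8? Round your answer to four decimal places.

0.0001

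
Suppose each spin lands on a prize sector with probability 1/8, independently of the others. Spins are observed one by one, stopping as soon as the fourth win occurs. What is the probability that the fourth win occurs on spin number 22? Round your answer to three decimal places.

0.029

Y = trial on which the fourth success occurs; negative binomial, r=4, p=0.125.
P(Y=22) = C(21,3) · p^4 · (1−p)^18
= 1330 · 0.00024414 · 0.090395 = 0.02935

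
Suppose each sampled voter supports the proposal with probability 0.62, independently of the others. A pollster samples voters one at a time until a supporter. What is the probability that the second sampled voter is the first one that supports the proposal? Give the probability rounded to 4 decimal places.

0.2356

Geometric (trials to first success), p = 0.62.
P(Y = 2) = (1−p)^1 · p = 0.38 · 0.62 = 0.235600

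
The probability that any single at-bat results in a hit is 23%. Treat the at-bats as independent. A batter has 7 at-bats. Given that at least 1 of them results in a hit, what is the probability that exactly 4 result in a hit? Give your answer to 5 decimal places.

0.05326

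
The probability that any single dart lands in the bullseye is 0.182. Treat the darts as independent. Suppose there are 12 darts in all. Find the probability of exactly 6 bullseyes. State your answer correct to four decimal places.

X ~ Binomial(n=12, p=0.182).
P(X=6) = C(12,6) · p^6 · (1−p)^6
= 924 · 3.6344e-05 · 0.29958 = 0.010061

0.0101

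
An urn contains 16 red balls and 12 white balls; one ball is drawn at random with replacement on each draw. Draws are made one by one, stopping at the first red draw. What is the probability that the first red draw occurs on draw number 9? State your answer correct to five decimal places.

Geometric (trials to first success), p = 0.571429.
P(Y = 9) = (1−p)^8 · p = 0.0011381 · 0.571429 = 0.0006504

0.00065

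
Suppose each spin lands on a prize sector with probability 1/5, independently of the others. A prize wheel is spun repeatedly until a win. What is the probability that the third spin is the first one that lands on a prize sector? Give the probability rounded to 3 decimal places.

0.128

Geometric (trials to first success), p = 0.20.
P(Y = 3) = (1−p)^2 · p = 0.64 · 0.20 = 0.12800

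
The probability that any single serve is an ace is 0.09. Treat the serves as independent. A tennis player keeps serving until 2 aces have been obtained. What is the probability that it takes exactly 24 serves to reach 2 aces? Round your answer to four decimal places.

0.0234

Y = trial on which the second success occurs; negative binomial, r=2, p=0.09.
P(Y=24) = C(23,1) · p^2 · (1−p)^22
= 23 · 0.0081 · 0.12558 = 0.023395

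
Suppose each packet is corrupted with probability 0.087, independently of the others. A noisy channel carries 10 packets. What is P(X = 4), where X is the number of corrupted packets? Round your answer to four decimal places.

0.0070

X ~ Binomial(n=10, p=0.087).
P(X=4) = C(10,4) · p^4 · (1−p)^6
= 210 · 5.729e-05 · 0.57919 = 0.006968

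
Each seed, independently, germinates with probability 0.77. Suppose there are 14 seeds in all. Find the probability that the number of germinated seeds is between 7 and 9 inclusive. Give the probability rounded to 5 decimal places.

X ~ Binomial(14, 0.77); P(7 ≤ X ≤ 9) = Σ C(14,k) p^k (1−p)^(14−k) over k:
  k=7: C(14,7)·0.77^7·0.23^7 = 0.0187533
  k=8: C(14,8)·0.77^8·0.23^6 = 0.0549349
  k=9: C(14,9)·0.77^9·0.23^5 = 0.1226083
Total = 0.1962964

0.19630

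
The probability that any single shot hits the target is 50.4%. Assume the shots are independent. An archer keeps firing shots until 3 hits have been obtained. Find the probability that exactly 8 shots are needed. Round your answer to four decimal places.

0.0807

Y = trial on which the third success occurs; negative binomial, r=3, p=0.504.
P(Y=8) = C(7,2) · p^3 · (1−p)^5
= 21 · 0.12802 · 0.03002 = 0.080709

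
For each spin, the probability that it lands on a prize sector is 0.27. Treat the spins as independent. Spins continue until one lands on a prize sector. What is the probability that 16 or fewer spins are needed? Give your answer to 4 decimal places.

0.9935

Y = number of spins to the first success; geometric, p = 0.27.
P(Y ≤ 16) = 1 − (1−p)^16 = 1 − 0.006504 = 0.993496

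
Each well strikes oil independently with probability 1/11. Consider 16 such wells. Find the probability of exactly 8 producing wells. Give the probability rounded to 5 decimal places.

X ~ Binomial(n=16, p=0.090909).
P(X=8) = C(16,8) · p^8 · (1−p)^8
= 12870 · 4.6651e-09 · 0.46651 = 0.0000280

0.00003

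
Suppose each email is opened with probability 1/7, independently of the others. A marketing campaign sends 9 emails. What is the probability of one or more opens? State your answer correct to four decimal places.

0.7503

P(at least one) = 1 − P(none) = 1 − (1 − 0.142857)^9
= 1 − 0.249735 = 0.750265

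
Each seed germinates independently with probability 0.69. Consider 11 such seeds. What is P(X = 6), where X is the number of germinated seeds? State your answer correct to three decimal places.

X ~ Binomial(n=11, p=0.69).
P(X=6) = C(11,6) · p^6 · (1−p)^5
= 462 · 0.10792 · 0.0028629 = 0.14274

0.143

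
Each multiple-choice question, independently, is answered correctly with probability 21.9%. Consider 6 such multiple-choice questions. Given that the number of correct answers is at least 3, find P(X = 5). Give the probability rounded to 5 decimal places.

X ~ Binomial(6, 0.219). Want P(X=5 | X≥3) = P(X=5) / P(X≥3).
P(X=5) = C(6,5)·0.219^5·0.781^1 = 0.0023606
P(X≥3) = 1 − 0.2269375 − 0.3818128 − 0.2676601 = 0.1235896
Ratio = 0.0023606 / 0.1235896 = 0.0191003

0.01910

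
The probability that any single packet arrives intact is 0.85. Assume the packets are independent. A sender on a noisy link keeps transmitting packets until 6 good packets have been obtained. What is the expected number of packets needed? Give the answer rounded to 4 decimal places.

7.0588

Y = total packets until the sixth success; negative binomial with r=6, p=0.85.
E[Y] = r / p = 6 / 0.85 = 7.058824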